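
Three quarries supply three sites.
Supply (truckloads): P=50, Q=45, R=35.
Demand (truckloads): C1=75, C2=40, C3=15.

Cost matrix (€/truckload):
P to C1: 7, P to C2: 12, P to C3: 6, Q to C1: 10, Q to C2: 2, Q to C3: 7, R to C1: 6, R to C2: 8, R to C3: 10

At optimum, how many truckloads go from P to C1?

40

Optimal shipments:
  P→C1: 40 × €7 = €280
  P→C3: 10 × €6 = €60
  Q→C2: 40 × €2 = €80
  Q→C3: 5 × €7 = €35
  R→C1: 35 × €6 = €210
Total cost = €665.
So P→C1 carries 40 truckloads.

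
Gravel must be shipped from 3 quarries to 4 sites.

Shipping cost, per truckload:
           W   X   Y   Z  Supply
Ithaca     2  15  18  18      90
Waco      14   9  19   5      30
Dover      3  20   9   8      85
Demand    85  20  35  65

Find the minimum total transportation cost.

A cheapest plan:
  Ithaca→W: 85 × 2 = 170
  Ithaca→X: 5 × 15 = 75
  Waco→X: 15 × 9 = 135
  Waco→Z: 15 × 5 = 75
  Dover→Y: 35 × 9 = 315
  Dover→Z: 50 × 8 = 400
Total = 170 + 75 + 135 + 75 + 315 + 400 = 1170.
(Supply check: Ithaca ships 90; Waco ships 30; Dover ships 85.)

1170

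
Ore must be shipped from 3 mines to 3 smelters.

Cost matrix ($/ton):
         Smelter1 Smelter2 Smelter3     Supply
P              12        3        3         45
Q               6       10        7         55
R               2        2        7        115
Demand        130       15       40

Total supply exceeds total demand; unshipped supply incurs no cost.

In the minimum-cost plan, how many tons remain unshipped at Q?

30

An optimal plan:
  P–Smelter2: 5 tons
  P–Smelter3: 40 tons
  Q–Smelter1: 25 tons
  R–Smelter1: 105 tons
  R–Smelter2: 10 tons
Total cost = $515.
Q ships 25 of its 55, leaving 30.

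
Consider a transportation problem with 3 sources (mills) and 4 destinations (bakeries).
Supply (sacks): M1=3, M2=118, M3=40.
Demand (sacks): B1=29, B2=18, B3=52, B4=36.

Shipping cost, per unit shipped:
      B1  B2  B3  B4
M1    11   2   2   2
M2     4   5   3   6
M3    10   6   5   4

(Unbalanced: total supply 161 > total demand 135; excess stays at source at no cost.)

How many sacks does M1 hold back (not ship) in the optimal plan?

An optimal plan:
  M1–B2: 3 × 2 = 6
  M2–B1: 29 × 4 = 116
  M2–B2: 15 × 5 = 75
  M2–B3: 52 × 3 = 156
  M3–B4: 36 × 4 = 144
Total cost = 497.
M1 ships 3 of its 3, leaving 0.

0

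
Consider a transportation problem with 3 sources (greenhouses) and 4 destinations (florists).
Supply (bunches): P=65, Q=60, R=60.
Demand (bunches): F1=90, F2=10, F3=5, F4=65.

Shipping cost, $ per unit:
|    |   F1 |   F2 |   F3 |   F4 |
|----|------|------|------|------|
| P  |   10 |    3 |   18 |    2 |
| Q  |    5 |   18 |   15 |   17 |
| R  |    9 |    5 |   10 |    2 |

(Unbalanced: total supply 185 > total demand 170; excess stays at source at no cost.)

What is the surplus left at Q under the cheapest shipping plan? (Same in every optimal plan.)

An optimal plan:
  P→F2: 10 × $3 = $30
  P→F4: 40 × $2 = $80
  Q→F1: 60 × $5 = $300
  R→F1: 30 × $9 = $270
  R→F3: 5 × $10 = $50
  R→F4: 25 × $2 = $50
Total cost = $780.
Q ships 60 of its 60, leaving 0.

0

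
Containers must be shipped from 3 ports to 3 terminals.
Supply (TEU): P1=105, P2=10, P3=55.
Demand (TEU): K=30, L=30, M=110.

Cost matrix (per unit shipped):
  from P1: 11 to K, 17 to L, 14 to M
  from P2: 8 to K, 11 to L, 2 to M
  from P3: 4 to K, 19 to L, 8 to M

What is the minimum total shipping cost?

An optimal shipping plan:
  P1→L: 30 × 17 = 510
  P1→M: 75 × 14 = 1050
  P2→M: 10 × 2 = 20
  P3→K: 30 × 4 = 120
  P3→M: 25 × 8 = 200
Total = 510 + 1050 + 20 + 120 + 200 = 1900.

1900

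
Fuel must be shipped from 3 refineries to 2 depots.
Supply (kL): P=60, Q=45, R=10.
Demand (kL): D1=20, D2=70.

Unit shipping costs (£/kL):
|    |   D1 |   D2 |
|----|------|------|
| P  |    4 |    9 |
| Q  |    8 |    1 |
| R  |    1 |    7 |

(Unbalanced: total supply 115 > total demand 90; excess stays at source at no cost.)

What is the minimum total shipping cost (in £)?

An optimal shipping plan:
  P–D1: 10 × £4 = £40
  P–D2: 25 × £9 = £225
  Q–D2: 45 × £1 = £45
  R–D1: 10 × £1 = £10
Total = 40 + 225 + 45 + 10 = £320.

320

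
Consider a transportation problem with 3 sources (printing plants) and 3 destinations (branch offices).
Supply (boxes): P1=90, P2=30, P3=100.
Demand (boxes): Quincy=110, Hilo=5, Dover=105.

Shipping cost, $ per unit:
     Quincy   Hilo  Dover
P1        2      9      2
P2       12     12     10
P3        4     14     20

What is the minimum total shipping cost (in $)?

890

One minimum-cost allocation:
  P1–Quincy: 10 × $2 = $20
  P1–Dover: 80 × $2 = $160
  P2–Hilo: 5 × $12 = $60
  P2–Dover: 25 × $10 = $250
  P3–Quincy: 100 × $4 = $400
Total = 20 + 160 + 60 + 250 + 400 = $890.
(Supply check: P1 ships 90; P2 ships 30; P3 ships 100.)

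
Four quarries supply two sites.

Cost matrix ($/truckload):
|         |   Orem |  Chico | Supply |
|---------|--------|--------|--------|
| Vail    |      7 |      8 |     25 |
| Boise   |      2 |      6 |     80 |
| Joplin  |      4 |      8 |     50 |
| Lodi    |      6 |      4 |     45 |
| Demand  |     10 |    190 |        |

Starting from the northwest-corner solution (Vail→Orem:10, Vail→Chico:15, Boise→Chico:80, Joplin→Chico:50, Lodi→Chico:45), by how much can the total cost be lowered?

30

Current plan cost = 10·7 + 15·8 + 80·6 + 50·8 + 45·4 = $1250.
Optimal plan:
  Vail→Chico: 25 × $8 = $200
  Boise→Chico: 80 × $6 = $480
  Joplin→Orem: 10 × $4 = $40
  Joplin→Chico: 40 × $8 = $320
  Lodi→Chico: 45 × $4 = $180
Optimal cost = $1220.
Saving = 1250 − 1220 = $30.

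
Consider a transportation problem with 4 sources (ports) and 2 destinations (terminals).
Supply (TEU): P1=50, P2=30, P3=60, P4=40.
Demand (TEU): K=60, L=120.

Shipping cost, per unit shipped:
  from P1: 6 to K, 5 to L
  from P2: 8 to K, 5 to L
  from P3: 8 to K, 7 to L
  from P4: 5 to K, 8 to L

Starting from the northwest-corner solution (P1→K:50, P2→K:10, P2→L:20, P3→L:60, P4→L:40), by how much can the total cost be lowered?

Current plan cost = 50·6 + 10·8 + 20·5 + 60·7 + 40·8 = 1220.
Optimal plan:
  P1->K: 20 × 6 = 120
  P1->L: 30 × 5 = 150
  P2->L: 30 × 5 = 150
  P3->L: 60 × 7 = 420
  P4->K: 40 × 5 = 200
Optimal cost = 1040.
Saving = 1220 − 1040 = 180.

180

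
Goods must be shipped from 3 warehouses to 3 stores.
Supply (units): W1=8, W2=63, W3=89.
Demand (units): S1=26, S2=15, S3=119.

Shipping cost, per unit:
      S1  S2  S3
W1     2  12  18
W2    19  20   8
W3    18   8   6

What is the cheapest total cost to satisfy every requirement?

1282

One minimum-cost allocation:
  W1→S1: 8 × 2 = 16
  W2→S1: 18 × 19 = 342
  W2→S3: 45 × 8 = 360
  W3→S2: 15 × 8 = 120
  W3→S3: 74 × 6 = 444
Total = 16 + 342 + 360 + 120 + 444 = 1282.
(Supply check: W1 ships 8; W2 ships 63; W3 ships 89.)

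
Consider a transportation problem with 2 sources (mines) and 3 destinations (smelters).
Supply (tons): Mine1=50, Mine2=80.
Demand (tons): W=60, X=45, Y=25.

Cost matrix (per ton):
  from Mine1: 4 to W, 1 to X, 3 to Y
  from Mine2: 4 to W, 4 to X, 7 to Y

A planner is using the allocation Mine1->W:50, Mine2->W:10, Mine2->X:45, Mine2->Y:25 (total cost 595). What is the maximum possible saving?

Current plan cost = 50·4 + 10·4 + 45·4 + 25·7 = 595.
Optimal plan:
  Mine1–X: 25 tons
  Mine1–Y: 25 tons
  Mine2–W: 60 tons
  Mine2–X: 20 tons
Optimal cost = 420.
Saving = 595 − 420 = 175.

175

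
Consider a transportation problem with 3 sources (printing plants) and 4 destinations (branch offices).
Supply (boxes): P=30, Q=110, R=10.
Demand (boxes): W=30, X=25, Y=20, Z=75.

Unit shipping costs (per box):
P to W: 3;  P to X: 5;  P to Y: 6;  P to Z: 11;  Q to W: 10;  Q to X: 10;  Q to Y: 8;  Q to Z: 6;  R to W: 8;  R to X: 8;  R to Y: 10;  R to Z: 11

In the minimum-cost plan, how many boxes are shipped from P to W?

The minimum-cost plan:
  P to W: 30 boxes
  Q to X: 15 boxes
  Q to Y: 20 boxes
  Q to Z: 75 boxes
  R to X: 10 boxes
Total cost = 930.
So P→W carries 30 boxes.

30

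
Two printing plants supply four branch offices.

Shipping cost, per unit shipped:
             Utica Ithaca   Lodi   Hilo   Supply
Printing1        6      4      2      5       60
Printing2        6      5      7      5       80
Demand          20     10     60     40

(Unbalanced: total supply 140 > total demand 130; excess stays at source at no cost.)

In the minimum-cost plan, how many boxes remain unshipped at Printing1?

0

Minimum-cost shipments:
  Printing1→Lodi: 60 × 2 = 120
  Printing2→Utica: 20 × 6 = 120
  Printing2→Ithaca: 10 × 5 = 50
  Printing2→Hilo: 40 × 5 = 200
Total cost = 490.
Printing1 ships 60 of its 60, leaving 0.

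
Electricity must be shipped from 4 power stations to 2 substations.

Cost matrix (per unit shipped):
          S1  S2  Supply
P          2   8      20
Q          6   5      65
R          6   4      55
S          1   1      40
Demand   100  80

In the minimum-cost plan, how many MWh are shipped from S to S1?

40

Solving gives:
  P→S1: 20 × 2 = 40
  Q→S1: 40 × 6 = 240
  Q→S2: 25 × 5 = 125
  R→S2: 55 × 4 = 220
  S→S1: 40 × 1 = 40
Total cost = 665.
So S→S1 carries 40 MWh.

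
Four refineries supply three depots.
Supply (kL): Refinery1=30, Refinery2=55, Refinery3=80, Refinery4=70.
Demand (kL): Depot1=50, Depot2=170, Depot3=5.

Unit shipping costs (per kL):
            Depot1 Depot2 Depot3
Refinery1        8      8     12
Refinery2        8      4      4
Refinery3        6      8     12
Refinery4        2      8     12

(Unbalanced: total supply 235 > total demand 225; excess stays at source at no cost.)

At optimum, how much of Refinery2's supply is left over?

An optimal plan:
  Refinery1→Depot2: 30 × 8 = 240
  Refinery2→Depot2: 50 × 4 = 200
  Refinery2→Depot3: 5 × 4 = 20
  Refinery3→Depot2: 80 × 8 = 640
  Refinery4→Depot1: 50 × 2 = 100
  Refinery4→Depot2: 10 × 8 = 80
Total cost = 1280.
Refinery2 ships 55 of its 55, leaving 0.

0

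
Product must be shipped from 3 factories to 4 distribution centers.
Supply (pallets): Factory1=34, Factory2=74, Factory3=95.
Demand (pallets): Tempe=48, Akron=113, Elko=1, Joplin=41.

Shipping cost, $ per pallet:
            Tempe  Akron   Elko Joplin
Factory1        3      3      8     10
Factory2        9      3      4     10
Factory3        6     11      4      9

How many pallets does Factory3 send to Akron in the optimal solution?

The minimum-cost plan:
  Factory1 to Akron: 34 × $3 = $102
  Factory2 to Akron: 74 × $3 = $222
  Factory3 to Tempe: 48 × $6 = $288
  Factory3 to Akron: 5 × $11 = $55
  Factory3 to Elko: 1 × $4 = $4
  Factory3 to Joplin: 41 × $9 = $369
Total cost = $1040.
So Factory3→Akron carries 5 pallets.

5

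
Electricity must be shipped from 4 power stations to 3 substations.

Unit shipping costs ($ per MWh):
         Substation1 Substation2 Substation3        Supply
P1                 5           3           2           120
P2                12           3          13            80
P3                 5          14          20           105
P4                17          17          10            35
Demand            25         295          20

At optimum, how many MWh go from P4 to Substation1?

0

The minimum-cost plan:
  P1→Substation2: 120 MWh
  P2→Substation2: 80 MWh
  P3→Substation1: 25 MWh
  P3→Substation2: 80 MWh
  P4→Substation2: 15 MWh
  P4→Substation3: 20 MWh
Total cost = $2300.
The route P4→Substation1 is not used.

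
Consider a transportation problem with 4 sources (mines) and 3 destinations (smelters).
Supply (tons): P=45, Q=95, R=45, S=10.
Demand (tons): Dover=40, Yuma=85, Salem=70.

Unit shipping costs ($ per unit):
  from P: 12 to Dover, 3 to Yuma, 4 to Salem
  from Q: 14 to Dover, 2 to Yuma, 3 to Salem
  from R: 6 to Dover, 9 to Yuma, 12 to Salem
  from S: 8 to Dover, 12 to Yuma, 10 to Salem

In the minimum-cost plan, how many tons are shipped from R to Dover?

40

The minimum-cost plan:
  P–Yuma: 45 tons
  Q–Yuma: 35 tons
  Q–Salem: 60 tons
  R–Dover: 40 tons
  R–Yuma: 5 tons
  S–Salem: 10 tons
Total cost = $770.
So R→Dover carries 40 tons.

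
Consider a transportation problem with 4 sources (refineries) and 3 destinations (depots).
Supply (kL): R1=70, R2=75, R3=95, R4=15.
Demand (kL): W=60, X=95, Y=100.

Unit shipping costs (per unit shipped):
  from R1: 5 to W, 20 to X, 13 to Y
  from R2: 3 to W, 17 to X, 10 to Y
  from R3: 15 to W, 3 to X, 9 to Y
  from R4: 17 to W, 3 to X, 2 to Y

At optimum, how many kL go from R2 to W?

The minimum-cost plan:
  R1–W: 60 × 5 = 300
  R1–Y: 10 × 13 = 130
  R2–Y: 75 × 10 = 750
  R3–X: 95 × 3 = 285
  R4–Y: 15 × 2 = 30
Total cost = 1495.
The route R2→W is not used.

0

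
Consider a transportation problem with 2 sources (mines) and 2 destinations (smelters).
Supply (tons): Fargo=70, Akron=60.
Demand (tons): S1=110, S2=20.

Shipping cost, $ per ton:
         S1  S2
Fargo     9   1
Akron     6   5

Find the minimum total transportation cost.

One minimum-cost allocation:
  Fargo to S1: 50 × $9 = $450
  Fargo to S2: 20 × $1 = $20
  Akron to S1: 60 × $6 = $360
Total = 450 + 20 + 360 = $830.

830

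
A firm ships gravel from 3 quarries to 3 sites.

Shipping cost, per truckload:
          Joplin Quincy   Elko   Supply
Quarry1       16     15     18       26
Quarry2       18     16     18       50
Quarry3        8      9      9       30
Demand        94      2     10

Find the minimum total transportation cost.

One minimum-cost allocation:
  Quarry1–Joplin: 26 × 16 = 416
  Quarry2–Joplin: 38 × 18 = 684
  Quarry2–Quincy: 2 × 16 = 32
  Quarry2–Elko: 10 × 18 = 180
  Quarry3–Joplin: 30 × 8 = 240
Total = 416 + 684 + 32 + 180 + 240 = 1552.
(Supply check: Quarry1 ships 26; Quarry2 ships 50; Quarry3 ships 30.)

1552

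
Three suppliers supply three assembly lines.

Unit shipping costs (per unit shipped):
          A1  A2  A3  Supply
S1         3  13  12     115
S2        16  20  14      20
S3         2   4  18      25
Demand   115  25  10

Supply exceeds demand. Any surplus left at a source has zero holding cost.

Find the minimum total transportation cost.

585

A cheapest plan:
  S1 to A1: 115 × 3 = 345
  S2 to A3: 10 × 14 = 140
  S3 to A2: 25 × 4 = 100
Total = 345 + 140 + 100 = 585.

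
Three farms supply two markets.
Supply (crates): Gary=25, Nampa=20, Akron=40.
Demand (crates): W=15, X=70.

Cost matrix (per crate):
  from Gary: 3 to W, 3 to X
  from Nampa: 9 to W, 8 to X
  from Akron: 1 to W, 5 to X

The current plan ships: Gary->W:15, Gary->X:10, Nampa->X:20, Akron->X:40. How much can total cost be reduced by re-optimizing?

Current plan cost = 15·3 + 10·3 + 20·8 + 40·5 = 435.
Optimal plan:
  Gary→X: 25 × 3 = 75
  Nampa→X: 20 × 8 = 160
  Akron→W: 15 × 1 = 15
  Akron→X: 25 × 5 = 125
Optimal cost = 375.
Saving = 435 − 375 = 60.

60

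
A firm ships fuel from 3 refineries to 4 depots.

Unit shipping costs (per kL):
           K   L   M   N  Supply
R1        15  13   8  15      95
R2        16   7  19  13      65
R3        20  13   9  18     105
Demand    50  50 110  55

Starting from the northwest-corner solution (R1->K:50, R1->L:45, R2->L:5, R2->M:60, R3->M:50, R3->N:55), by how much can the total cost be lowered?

Current plan cost = 50·15 + 45·13 + 5·7 + 60·19 + 50·9 + 55·18 = 3950.
Optimal plan:
  R1->K: 50 × 15 = 750
  R1->M: 5 × 8 = 40
  R1->N: 40 × 15 = 600
  R2->L: 50 × 7 = 350
  R2->N: 15 × 13 = 195
  R3->M: 105 × 9 = 945
Optimal cost = 2880.
Saving = 3950 − 2880 = 1070.

1070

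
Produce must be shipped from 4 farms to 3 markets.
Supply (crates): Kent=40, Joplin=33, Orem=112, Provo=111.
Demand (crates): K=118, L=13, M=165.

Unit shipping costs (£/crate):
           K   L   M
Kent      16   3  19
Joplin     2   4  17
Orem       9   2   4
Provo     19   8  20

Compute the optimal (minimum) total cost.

3147

Optimal allocation:
  Kent->K: 27 × £16 = £432
  Kent->L: 13 × £3 = £39
  Joplin->K: 33 × £2 = £66
  Orem->M: 112 × £4 = £448
  Provo->K: 58 × £19 = £1102
  Provo->M: 53 × £20 = £1060
Total = 432 + 39 + 66 + 448 + 1102 + 1060 = £3147.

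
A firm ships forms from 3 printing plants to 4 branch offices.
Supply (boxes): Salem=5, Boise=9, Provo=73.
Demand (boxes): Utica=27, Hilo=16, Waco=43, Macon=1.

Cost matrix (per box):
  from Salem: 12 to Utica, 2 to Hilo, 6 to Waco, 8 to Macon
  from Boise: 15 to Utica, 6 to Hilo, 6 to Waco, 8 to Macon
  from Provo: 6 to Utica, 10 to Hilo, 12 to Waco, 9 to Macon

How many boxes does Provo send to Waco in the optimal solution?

34

The minimum-cost plan:
  Salem->Hilo: 5 × 2 = 10
  Boise->Waco: 9 × 6 = 54
  Provo->Utica: 27 × 6 = 162
  Provo->Hilo: 11 × 10 = 110
  Provo->Waco: 34 × 12 = 408
  Provo->Macon: 1 × 9 = 9
Total cost = 753.
So Provo→Waco carries 34 boxes.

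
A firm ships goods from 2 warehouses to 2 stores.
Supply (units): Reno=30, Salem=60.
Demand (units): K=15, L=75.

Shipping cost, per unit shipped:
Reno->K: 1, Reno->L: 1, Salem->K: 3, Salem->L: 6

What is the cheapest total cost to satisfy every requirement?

345

A cheapest plan:
  Reno–L: 30 × 1 = 30
  Salem–K: 15 × 3 = 45
  Salem–L: 45 × 6 = 270
Total = 30 + 45 + 270 = 345.
(Supply check: Reno ships 30; Salem ships 60.)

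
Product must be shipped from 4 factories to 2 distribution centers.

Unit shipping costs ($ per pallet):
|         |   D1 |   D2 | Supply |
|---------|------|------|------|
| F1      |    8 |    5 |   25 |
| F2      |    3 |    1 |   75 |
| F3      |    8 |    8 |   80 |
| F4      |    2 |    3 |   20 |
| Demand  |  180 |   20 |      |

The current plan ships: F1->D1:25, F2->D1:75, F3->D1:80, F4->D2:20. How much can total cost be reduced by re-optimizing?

Current plan cost = 25·8 + 75·3 + 80·8 + 20·3 = $1125.
Optimal plan:
  F1–D1: 5 × $8 = $40
  F1–D2: 20 × $5 = $100
  F2–D1: 75 × $3 = $225
  F3–D1: 80 × $8 = $640
  F4–D1: 20 × $2 = $40
Optimal cost = $1045.
Saving = 1125 − 1045 = $80.

80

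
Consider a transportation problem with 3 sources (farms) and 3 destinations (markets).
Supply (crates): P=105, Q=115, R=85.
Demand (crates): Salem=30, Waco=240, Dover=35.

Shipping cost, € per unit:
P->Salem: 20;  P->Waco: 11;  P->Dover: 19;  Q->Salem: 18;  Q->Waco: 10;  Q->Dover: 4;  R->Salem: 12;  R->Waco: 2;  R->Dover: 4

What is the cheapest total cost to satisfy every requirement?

A cheapest plan:
  P–Waco: 105 × €11 = €1155
  Q–Salem: 30 × €18 = €540
  Q–Waco: 50 × €10 = €500
  Q–Dover: 35 × €4 = €140
  R–Waco: 85 × €2 = €170
Total = 1155 + 540 + 500 + 140 + 170 = €2505.
(Supply check: P ships 105; Q ships 115; R ships 85.)

2505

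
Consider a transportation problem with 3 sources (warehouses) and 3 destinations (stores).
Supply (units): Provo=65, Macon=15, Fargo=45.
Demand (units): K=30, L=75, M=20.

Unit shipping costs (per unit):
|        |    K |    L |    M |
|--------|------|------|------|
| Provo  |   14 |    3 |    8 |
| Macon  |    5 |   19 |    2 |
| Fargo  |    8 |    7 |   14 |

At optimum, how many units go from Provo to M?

Solving gives:
  Provo→L: 60 × 3 = 180
  Provo→M: 5 × 8 = 40
  Macon→M: 15 × 2 = 30
  Fargo→K: 30 × 8 = 240
  Fargo→L: 15 × 7 = 105
Total cost = 595.
So Provo→M carries 5 units.

5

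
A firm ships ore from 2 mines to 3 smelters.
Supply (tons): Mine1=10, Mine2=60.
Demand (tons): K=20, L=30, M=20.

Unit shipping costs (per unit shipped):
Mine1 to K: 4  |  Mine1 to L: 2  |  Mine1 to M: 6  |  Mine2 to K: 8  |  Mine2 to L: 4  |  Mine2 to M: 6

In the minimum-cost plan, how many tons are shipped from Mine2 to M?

20

The minimum-cost plan:
  Mine1->K: 10 × 4 = 40
  Mine2->K: 10 × 8 = 80
  Mine2->L: 30 × 4 = 120
  Mine2->M: 20 × 6 = 120
Total cost = 360.
So Mine2→M carries 20 tons.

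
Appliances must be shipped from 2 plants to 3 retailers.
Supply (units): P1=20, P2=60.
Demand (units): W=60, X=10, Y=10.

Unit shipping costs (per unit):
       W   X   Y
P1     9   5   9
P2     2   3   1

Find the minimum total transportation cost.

250

Optimal allocation:
  P1->W: 10 × 9 = 90
  P1->X: 10 × 5 = 50
  P2->W: 50 × 2 = 100
  P2->Y: 10 × 1 = 10
Total = 90 + 50 + 100 + 10 = 250.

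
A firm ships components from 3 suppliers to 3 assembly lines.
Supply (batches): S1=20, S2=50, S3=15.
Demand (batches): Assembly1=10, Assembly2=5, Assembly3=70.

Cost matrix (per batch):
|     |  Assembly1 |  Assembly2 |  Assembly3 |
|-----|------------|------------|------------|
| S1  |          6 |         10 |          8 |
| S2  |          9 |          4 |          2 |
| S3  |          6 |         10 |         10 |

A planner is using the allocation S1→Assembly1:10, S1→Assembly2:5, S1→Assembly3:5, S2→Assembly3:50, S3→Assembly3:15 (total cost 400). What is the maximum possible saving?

Current plan cost = 10·6 + 5·10 + 5·8 + 50·2 + 15·10 = 400.
Optimal plan:
  S1–Assembly3: 20 × 8 = 160
  S2–Assembly3: 50 × 2 = 100
  S3–Assembly1: 10 × 6 = 60
  S3–Assembly2: 5 × 10 = 50
Optimal cost = 370.
Saving = 400 − 370 = 30.

30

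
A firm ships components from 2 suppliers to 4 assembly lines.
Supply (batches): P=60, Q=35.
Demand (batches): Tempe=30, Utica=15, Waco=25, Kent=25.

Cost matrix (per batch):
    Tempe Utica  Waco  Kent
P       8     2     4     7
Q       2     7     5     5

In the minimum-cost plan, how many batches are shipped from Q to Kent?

5

Optimal shipments:
  P->Utica: 15 batches
  P->Waco: 25 batches
  P->Kent: 20 batches
  Q->Tempe: 30 batches
  Q->Kent: 5 batches
Total cost = 355.
So Q→Kent carries 5 batches.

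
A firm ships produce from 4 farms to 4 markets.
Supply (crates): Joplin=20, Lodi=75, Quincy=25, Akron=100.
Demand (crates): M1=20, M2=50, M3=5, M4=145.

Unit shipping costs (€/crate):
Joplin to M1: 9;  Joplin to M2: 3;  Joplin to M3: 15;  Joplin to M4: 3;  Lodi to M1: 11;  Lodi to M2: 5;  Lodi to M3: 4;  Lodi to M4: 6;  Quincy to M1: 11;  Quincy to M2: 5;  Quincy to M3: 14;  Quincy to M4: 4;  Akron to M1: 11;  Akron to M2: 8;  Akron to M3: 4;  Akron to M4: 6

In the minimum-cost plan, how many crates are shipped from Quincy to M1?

0

Solving gives:
  Joplin–M4: 20 × €3 = €60
  Lodi–M2: 50 × €5 = €250
  Lodi–M4: 25 × €6 = €150
  Quincy–M4: 25 × €4 = €100
  Akron–M1: 20 × €11 = €220
  Akron–M3: 5 × €4 = €20
  Akron–M4: 75 × €6 = €450
Total cost = €1250.
The route Quincy→M1 is not used.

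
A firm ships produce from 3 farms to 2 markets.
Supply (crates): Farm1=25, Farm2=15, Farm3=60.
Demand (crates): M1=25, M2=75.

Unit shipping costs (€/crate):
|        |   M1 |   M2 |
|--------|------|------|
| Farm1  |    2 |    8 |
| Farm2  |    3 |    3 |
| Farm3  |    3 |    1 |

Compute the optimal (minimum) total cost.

155

A cheapest plan:
  Farm1→M1: 25 × €2 = €50
  Farm2→M2: 15 × €3 = €45
  Farm3→M2: 60 × €1 = €60
Total = 50 + 45 + 60 = €155.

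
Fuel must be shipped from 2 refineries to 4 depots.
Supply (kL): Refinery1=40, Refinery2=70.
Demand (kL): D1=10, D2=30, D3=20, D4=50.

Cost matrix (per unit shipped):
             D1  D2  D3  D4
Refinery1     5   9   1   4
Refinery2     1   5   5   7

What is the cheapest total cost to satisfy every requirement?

470

An optimal shipping plan:
  Refinery1→D3: 20 × 1 = 20
  Refinery1→D4: 20 × 4 = 80
  Refinery2→D1: 10 × 1 = 10
  Refinery2→D2: 30 × 5 = 150
  Refinery2→D4: 30 × 7 = 210
Total = 20 + 80 + 10 + 150 + 210 = 470.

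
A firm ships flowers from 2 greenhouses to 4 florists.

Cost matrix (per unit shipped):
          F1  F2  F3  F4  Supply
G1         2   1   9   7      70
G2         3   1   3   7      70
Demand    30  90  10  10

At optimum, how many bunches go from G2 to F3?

The minimum-cost plan:
  G1 to F1: 30 × 2 = 60
  G1 to F2: 30 × 1 = 30
  G1 to F4: 10 × 7 = 70
  G2 to F2: 60 × 1 = 60
  G2 to F3: 10 × 3 = 30
Total cost = 250.
So G2→F3 carries 10 bunches.

10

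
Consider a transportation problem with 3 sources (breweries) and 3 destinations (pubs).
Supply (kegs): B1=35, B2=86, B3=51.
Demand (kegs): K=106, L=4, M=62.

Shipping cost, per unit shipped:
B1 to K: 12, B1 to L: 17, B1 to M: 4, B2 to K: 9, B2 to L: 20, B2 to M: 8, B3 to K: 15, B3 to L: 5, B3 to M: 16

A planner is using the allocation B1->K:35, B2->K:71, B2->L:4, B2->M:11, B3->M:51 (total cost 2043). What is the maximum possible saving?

Current plan cost = 35·12 + 71·9 + 4·20 + 11·8 + 51·16 = 2043.
Optimal plan:
  B1→M: 35 × 4 = 140
  B2→K: 59 × 9 = 531
  B2→M: 27 × 8 = 216
  B3→K: 47 × 15 = 705
  B3→L: 4 × 5 = 20
Optimal cost = 1612.
Saving = 2043 − 1612 = 431.

431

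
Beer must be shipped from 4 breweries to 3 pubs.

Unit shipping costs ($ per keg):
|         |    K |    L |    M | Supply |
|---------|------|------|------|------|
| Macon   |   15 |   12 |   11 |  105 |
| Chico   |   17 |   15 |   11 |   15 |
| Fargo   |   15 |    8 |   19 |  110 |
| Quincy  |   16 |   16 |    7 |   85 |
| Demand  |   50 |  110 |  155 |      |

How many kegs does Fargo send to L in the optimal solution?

110

The minimum-cost plan:
  Macon->K: 50 × $15 = $750
  Macon->M: 55 × $11 = $605
  Chico->M: 15 × $11 = $165
  Fargo->L: 110 × $8 = $880
  Quincy->M: 85 × $7 = $595
Total cost = $2995.
So Fargo→L carries 110 kegs.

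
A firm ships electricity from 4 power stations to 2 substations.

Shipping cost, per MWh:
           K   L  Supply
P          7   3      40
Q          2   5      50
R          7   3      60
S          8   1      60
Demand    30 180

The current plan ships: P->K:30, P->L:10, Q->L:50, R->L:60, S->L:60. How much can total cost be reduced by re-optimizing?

Current plan cost = 30·7 + 10·3 + 50·5 + 60·3 + 60·1 = 730.
Optimal plan:
  P→L: 40 × 3 = 120
  Q→K: 30 × 2 = 60
  Q→L: 20 × 5 = 100
  R→L: 60 × 3 = 180
  S→L: 60 × 1 = 60
Optimal cost = 520.
Saving = 730 − 520 = 210.

210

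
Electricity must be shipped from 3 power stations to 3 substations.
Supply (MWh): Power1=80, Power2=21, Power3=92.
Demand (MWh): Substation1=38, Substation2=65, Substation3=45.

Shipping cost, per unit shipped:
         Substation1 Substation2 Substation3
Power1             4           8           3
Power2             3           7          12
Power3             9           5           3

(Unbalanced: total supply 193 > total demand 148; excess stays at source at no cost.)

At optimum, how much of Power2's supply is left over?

0

An optimal plan:
  Power1 to Substation1: 17 MWh
  Power1 to Substation3: 18 MWh
  Power2 to Substation1: 21 MWh
  Power3 to Substation2: 65 MWh
  Power3 to Substation3: 27 MWh
Total cost = 591.
Power2 ships 21 of its 21, leaving 0.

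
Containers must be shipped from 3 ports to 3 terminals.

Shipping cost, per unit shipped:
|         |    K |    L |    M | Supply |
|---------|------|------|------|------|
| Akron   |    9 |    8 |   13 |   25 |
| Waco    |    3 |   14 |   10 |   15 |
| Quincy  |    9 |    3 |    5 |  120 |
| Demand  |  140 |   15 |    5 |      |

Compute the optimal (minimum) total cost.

An optimal shipping plan:
  Akron–K: 25 × 9 = 225
  Waco–K: 15 × 3 = 45
  Quincy–K: 100 × 9 = 900
  Quincy–L: 15 × 3 = 45
  Quincy–M: 5 × 5 = 25
Total = 225 + 45 + 900 + 45 + 25 = 1240.
(Supply check: Akron ships 25; Waco ships 15; Quincy ships 120.)

1240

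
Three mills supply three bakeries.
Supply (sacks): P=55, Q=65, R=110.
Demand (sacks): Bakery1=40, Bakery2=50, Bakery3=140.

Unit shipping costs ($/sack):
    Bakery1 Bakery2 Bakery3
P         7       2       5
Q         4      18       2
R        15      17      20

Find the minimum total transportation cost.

Optimal allocation:
  P–Bakery3: 55 × $5 = $275
  Q–Bakery3: 65 × $2 = $130
  R–Bakery1: 40 × $15 = $600
  R–Bakery2: 50 × $17 = $850
  R–Bakery3: 20 × $20 = $400
Total = 275 + 130 + 600 + 850 + 400 = $2255.
(Supply check: P ships 55; Q ships 65; R ships 110.)

2255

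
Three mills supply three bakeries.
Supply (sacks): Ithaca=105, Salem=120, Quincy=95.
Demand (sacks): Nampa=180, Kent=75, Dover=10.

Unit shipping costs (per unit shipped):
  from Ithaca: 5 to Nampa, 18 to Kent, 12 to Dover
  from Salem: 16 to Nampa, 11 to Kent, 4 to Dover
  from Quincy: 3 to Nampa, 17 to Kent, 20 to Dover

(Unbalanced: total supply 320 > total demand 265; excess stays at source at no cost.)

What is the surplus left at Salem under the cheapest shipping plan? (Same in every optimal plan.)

Minimum-cost shipments:
  Ithaca–Nampa: 85 sacks
  Salem–Kent: 75 sacks
  Salem–Dover: 10 sacks
  Quincy–Nampa: 95 sacks
Total cost = 1575.
Salem ships 85 of its 120, leaving 35.

35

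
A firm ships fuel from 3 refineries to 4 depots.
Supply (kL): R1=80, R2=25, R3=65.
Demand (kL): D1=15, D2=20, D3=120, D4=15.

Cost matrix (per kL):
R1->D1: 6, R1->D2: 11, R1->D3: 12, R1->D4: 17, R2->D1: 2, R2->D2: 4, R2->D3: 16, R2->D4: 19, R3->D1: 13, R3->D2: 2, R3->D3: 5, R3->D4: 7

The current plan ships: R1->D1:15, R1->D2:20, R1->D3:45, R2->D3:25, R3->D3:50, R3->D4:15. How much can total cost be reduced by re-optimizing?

Current plan cost = 15·6 + 20·11 + 45·12 + 25·16 + 50·5 + 15·7 = 1605.
Optimal plan:
  R1->D1: 10 kL
  R1->D3: 70 kL
  R2->D1: 5 kL
  R2->D2: 20 kL
  R3->D3: 50 kL
  R3->D4: 15 kL
Optimal cost = 1345.
Saving = 1605 − 1345 = 260.

260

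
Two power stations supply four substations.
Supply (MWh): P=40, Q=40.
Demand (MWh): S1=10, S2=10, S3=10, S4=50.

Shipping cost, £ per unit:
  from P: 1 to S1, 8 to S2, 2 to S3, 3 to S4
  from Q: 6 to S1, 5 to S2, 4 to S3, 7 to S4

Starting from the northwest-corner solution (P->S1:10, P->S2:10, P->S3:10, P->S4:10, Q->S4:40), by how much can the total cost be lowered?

90

Current plan cost = 10·1 + 10·8 + 10·2 + 10·3 + 40·7 = £420.
Optimal plan:
  P to S1: 10 × £1 = £10
  P to S4: 30 × £3 = £90
  Q to S2: 10 × £5 = £50
  Q to S3: 10 × £4 = £40
  Q to S4: 20 × £7 = £140
Optimal cost = £330.
Saving = 420 − 330 = £90.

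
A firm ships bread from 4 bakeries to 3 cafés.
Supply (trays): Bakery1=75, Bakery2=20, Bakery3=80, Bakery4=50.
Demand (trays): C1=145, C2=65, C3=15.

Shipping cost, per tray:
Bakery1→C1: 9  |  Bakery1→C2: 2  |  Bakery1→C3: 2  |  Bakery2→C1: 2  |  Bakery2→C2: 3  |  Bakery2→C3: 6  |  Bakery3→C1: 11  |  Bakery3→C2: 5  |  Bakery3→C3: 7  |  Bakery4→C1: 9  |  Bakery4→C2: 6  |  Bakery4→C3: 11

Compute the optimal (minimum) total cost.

An optimal shipping plan:
  Bakery1→C2: 60 × 2 = 120
  Bakery1→C3: 15 × 2 = 30
  Bakery2→C1: 20 × 2 = 40
  Bakery3→C1: 75 × 11 = 825
  Bakery3→C2: 5 × 5 = 25
  Bakery4→C1: 50 × 9 = 450
Total = 120 + 30 + 40 + 825 + 25 + 450 = 1490.

1490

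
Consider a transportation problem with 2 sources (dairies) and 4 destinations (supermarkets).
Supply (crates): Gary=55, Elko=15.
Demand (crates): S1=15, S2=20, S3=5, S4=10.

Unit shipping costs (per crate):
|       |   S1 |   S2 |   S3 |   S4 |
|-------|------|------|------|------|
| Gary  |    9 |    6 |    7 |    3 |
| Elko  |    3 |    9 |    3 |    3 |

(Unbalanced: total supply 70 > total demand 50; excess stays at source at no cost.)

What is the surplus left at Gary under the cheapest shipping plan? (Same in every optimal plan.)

An optimal plan:
  Gary to S2: 20 crates
  Gary to S3: 5 crates
  Gary to S4: 10 crates
  Elko to S1: 15 crates
Total cost = 230.
Gary ships 35 of its 55, leaving 20.

20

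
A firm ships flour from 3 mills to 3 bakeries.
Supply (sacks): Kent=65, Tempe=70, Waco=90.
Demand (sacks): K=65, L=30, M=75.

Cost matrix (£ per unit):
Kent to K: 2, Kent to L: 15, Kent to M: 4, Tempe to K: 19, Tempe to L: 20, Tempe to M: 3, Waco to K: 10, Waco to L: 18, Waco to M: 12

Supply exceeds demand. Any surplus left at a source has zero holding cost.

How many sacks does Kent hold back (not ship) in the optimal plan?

0

An optimal plan:
  Kent–K: 60 × £2 = £120
  Kent–M: 5 × £4 = £20
  Tempe–M: 70 × £3 = £210
  Waco–K: 5 × £10 = £50
  Waco–L: 30 × £18 = £540
Total cost = £940.
Kent ships 65 of its 65, leaving 0.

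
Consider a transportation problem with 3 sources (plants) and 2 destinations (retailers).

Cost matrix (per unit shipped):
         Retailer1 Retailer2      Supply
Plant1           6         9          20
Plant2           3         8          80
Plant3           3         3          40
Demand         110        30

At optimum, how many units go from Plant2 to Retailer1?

The minimum-cost plan:
  Plant1 to Retailer1: 20 × 6 = 120
  Plant2 to Retailer1: 80 × 3 = 240
  Plant3 to Retailer1: 10 × 3 = 30
  Plant3 to Retailer2: 30 × 3 = 90
Total cost = 480.
So Plant2→Retailer1 carries 80 units.

80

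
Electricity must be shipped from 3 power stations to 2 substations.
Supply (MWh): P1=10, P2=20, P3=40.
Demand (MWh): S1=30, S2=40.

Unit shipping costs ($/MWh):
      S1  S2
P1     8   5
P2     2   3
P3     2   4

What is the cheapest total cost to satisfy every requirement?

An optimal shipping plan:
  P1–S2: 10 × $5 = $50
  P2–S2: 20 × $3 = $60
  P3–S1: 30 × $2 = $60
  P3–S2: 10 × $4 = $40
Total = 50 + 60 + 60 + 40 = $210.

210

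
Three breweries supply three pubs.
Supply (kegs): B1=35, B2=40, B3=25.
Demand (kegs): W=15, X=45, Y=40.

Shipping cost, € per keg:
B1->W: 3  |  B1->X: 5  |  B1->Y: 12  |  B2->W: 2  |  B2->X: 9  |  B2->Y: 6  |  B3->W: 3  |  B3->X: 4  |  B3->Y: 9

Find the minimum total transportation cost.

485

An optimal shipping plan:
  B1->W: 15 × €3 = €45
  B1->X: 20 × €5 = €100
  B2->Y: 40 × €6 = €240
  B3->X: 25 × €4 = €100
Total = 45 + 100 + 240 + 100 = €485.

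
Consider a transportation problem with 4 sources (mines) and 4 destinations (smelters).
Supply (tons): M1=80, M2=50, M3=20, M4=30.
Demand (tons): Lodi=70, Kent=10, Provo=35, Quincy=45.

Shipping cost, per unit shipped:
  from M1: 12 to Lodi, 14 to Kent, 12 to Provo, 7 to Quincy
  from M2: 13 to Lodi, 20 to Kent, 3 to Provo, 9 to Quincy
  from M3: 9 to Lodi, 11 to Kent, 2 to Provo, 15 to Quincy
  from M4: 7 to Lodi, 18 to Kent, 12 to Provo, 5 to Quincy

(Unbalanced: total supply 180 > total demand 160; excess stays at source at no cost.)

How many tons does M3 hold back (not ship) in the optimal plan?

Minimum-cost shipments:
  M1→Lodi: 20 tons
  M1→Kent: 10 tons
  M1→Quincy: 45 tons
  M2→Provo: 35 tons
  M3→Lodi: 20 tons
  M4→Lodi: 30 tons
Total cost = 1190.
M3 ships 20 of its 20, leaving 0.

0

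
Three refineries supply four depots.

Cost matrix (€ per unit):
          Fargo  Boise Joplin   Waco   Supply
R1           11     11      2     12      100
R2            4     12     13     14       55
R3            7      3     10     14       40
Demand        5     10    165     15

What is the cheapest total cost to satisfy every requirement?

One minimum-cost allocation:
  R1->Joplin: 100 × €2 = €200
  R2->Fargo: 5 × €4 = €20
  R2->Joplin: 35 × €13 = €455
  R2->Waco: 15 × €14 = €210
  R3->Boise: 10 × €3 = €30
  R3->Joplin: 30 × €10 = €300
Total = 200 + 20 + 455 + 210 + 30 + 300 = €1215.
(Supply check: R1 ships 100; R2 ships 55; R3 ships 40.)

1215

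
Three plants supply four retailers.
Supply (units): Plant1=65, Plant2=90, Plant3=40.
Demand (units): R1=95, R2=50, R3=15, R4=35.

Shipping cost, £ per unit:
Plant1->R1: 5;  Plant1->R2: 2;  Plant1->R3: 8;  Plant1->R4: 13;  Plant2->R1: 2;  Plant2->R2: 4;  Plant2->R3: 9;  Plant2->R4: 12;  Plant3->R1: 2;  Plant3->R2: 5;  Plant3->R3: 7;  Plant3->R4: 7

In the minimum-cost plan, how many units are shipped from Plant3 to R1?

5

Solving gives:
  Plant1 to R2: 50 × £2 = £100
  Plant1 to R3: 15 × £8 = £120
  Plant2 to R1: 90 × £2 = £180
  Plant3 to R1: 5 × £2 = £10
  Plant3 to R4: 35 × £7 = £245
Total cost = £655.
So Plant3→R1 carries 5 units.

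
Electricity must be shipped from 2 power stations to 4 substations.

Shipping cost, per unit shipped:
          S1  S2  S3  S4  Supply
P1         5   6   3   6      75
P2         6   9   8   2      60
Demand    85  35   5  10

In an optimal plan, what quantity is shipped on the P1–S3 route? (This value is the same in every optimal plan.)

5

The minimum-cost plan:
  P1–S1: 35 × 5 = 175
  P1–S2: 35 × 6 = 210
  P1–S3: 5 × 3 = 15
  P2–S1: 50 × 6 = 300
  P2–S4: 10 × 2 = 20
Total cost = 720.
So P1→S3 carries 5 MWh.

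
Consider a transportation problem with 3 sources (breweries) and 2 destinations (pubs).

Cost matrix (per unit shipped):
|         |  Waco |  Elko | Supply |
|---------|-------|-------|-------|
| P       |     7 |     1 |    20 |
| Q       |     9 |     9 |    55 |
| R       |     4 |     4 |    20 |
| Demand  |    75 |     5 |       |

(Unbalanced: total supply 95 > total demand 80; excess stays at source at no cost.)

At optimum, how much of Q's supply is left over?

An optimal plan:
  P to Waco: 15 × 7 = 105
  P to Elko: 5 × 1 = 5
  Q to Waco: 40 × 9 = 360
  R to Waco: 20 × 4 = 80
Total cost = 550.
Q ships 40 of its 55, leaving 15.

15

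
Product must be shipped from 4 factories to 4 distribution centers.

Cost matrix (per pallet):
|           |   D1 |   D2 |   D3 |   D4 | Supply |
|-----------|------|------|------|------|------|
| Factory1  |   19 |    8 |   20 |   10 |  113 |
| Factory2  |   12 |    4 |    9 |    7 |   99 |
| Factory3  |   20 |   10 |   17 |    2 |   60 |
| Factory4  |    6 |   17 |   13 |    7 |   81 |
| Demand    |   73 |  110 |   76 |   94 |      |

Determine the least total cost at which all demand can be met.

2346

An optimal shipping plan:
  Factory1→D2: 87 × 8 = 696
  Factory1→D4: 26 × 10 = 260
  Factory2→D2: 23 × 4 = 92
  Factory2→D3: 76 × 9 = 684
  Factory3→D4: 60 × 2 = 120
  Factory4→D1: 73 × 6 = 438
  Factory4→D4: 8 × 7 = 56
Total = 696 + 260 + 92 + 684 + 120 + 438 + 56 = 2346.
(Supply check: Factory1 ships 113; Factory2 ships 99; Factory3 ships 60; Factory4 ships 81.)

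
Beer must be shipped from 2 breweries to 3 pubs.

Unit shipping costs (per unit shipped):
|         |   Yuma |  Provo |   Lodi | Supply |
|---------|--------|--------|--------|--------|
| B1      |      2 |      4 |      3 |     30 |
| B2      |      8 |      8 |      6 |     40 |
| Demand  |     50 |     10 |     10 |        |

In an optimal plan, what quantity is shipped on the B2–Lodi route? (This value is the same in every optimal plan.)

The minimum-cost plan:
  B1 to Yuma: 30 × 2 = 60
  B2 to Yuma: 20 × 8 = 160
  B2 to Provo: 10 × 8 = 80
  B2 to Lodi: 10 × 6 = 60
Total cost = 360.
So B2→Lodi carries 10 kegs.

10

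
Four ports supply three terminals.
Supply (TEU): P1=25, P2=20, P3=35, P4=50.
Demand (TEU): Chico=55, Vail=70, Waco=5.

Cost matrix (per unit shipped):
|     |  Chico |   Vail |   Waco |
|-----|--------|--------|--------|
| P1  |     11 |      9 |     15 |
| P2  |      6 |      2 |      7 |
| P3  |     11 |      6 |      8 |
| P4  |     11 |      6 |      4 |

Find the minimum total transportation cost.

945

Optimal allocation:
  P1→Chico: 25 TEU
  P2→Chico: 20 TEU
  P3→Chico: 10 TEU
  P3→Vail: 25 TEU
  P4→Vail: 45 TEU
  P4→Waco: 5 TEU
Total cost = 945.
(Supply check: P1 ships 25; P2 ships 20; P3 ships 35; P4 ships 50.)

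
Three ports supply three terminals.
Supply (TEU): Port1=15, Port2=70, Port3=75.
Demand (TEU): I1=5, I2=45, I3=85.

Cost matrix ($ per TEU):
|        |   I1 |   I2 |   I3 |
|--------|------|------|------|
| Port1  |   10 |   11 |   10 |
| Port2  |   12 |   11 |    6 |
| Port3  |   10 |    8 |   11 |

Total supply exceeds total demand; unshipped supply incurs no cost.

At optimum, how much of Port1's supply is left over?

0

An optimal plan:
  Port1 to I3: 15 × $10 = $150
  Port2 to I3: 70 × $6 = $420
  Port3 to I1: 5 × $10 = $50
  Port3 to I2: 45 × $8 = $360
Total cost = $980.
Port1 ships 15 of its 15, leaving 0.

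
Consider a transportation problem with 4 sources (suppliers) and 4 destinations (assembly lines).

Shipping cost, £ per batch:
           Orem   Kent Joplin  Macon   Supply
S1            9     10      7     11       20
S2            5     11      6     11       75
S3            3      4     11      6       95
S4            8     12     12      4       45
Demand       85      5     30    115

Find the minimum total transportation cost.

1205

One minimum-cost allocation:
  S1 to Joplin: 20 × £7 = £140
  S2 to Orem: 65 × £5 = £325
  S2 to Joplin: 10 × £6 = £60
  S3 to Orem: 20 × £3 = £60
  S3 to Kent: 5 × £4 = £20
  S3 to Macon: 70 × £6 = £420
  S4 to Macon: 45 × £4 = £180
Total = 140 + 325 + 60 + 60 + 20 + 420 + 180 = £1205.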